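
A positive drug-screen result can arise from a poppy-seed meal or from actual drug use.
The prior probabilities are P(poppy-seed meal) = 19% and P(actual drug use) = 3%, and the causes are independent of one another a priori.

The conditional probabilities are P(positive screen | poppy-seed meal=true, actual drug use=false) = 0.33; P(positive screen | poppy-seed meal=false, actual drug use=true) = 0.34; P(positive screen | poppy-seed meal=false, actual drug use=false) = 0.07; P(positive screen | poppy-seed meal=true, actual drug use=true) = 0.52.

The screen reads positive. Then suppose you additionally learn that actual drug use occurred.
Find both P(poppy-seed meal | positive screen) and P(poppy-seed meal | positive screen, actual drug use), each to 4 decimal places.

P(poppy-seed meal | positive screen) ≈ 0.5021; P(poppy-seed meal | positive screen, actual drug use) ≈ 0.2640

Numerator (weight on configurations with poppy-seed meal): 0.060819 + 0.002964 = 0.063783
Denominator P(positive screen): 0.07·0.81·0.97 + 0.34·0.81·0.03 + 0.33·0.19·0.97 + 0.52·0.19·0.03 = 0.127044
Posterior = 0.063783 / 0.127044 ≈ 0.5021

Now also conditioning on actual drug use=true:
P(positive screen | actual drug use) = 0.34×0.81 + 0.52×0.19 = 0.275400 + 0.098800 = 0.374200
The poppy-seed meal-present share is 0.52×0.19 = 0.098800.
So P(poppy-seed meal | positive screen, actual drug use) = 0.098800/0.374200 ≈ 0.2640.
The drop from 0.5021 to 0.2640 is the explaining-away (discounting) effect.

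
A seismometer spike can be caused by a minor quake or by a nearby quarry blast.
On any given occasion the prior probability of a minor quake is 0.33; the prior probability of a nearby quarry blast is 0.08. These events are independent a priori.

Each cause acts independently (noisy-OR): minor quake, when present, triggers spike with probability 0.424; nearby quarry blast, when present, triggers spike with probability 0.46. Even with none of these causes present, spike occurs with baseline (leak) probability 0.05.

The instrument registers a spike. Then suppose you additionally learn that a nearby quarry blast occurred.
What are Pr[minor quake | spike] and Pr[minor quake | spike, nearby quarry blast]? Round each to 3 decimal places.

Pr[minor quake | spike] ≈ 0.733; Pr[minor quake | spike, nearby quarry blast] ≈ 0.416

Under noisy-OR, P(spike | causes) = 1 − (1−0.05)·∏(1−qᵢ) over the active causes.
P(spike) = 0.05·0.67·0.92 + 0.487·0.67·0.08 + 0.4528·0.33·0.92 + 0.704512·0.33·0.08 = 0.030820 + 0.026103 + 0.137470 + 0.018599 = 0.212992
Restricting to configurations with minor quake present: 0.137470 + 0.018599 = 0.156069.
P(minor quake | spike) = 0.156069 / 0.212992 ≈ 0.733

Now also conditioning on nearby quarry blast=true:
P(spike | nearby quarry blast) = 0.487*0.67 + 0.704512*0.33 = 0.326290 + 0.232489 = 0.558779
Of this, 0.232489 comes from 0.704512*0.33 (the minor quake=true cases).
P(minor quake | spike, nearby quarry blast) = 0.232489 / 0.558779 ≈ 0.416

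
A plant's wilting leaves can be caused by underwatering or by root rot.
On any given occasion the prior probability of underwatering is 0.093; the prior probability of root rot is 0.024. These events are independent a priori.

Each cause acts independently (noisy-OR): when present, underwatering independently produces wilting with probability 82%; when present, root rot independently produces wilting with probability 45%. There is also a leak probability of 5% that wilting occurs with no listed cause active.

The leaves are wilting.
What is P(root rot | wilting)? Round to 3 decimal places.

P(root rot | wilting) ≈ 0.094

Under noisy-OR, P(wilting | causes) = 1 − (1−0.05)·∏(1−qᵢ) over the active causes.
Sum P(wilting|·) weighted by the priors over the 4 (underwatering, root rot) configurations:
  P(wilting) = 0.05×0.907×0.976 + 0.4775×0.907×0.024 + 0.829×0.093×0.976 + 0.90595×0.093×0.024
        = 0.044262 + 0.010394 + 0.075247 + 0.002022 = 0.131925
The terms with root rot present sum to 0.012416, so
  P(root rot | wilting) = 0.012416 / 0.131925 ≈ 0.094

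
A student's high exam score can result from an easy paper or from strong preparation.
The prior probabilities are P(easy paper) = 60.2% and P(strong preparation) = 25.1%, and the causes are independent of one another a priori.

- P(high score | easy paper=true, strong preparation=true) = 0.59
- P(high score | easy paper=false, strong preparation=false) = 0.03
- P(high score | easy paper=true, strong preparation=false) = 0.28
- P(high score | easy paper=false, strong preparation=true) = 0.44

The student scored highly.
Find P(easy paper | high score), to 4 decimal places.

Enumerate the 4 (easy paper, strong preparation) configurations and weight by the priors:
  P(high score) = 0.03·0.398·0.749 + 0.44·0.398·0.251 + 0.28·0.602·0.749 + 0.59·0.602·0.251
        = 0.008943 + 0.043955 + 0.126251 + 0.089150 = 0.268299
Configurations with easy paper contribute 0.215401, so
  P(easy paper | high score) = 0.215401 / 0.268299 ≈ 0.8028

P(easy paper | high score) ≈ 0.8028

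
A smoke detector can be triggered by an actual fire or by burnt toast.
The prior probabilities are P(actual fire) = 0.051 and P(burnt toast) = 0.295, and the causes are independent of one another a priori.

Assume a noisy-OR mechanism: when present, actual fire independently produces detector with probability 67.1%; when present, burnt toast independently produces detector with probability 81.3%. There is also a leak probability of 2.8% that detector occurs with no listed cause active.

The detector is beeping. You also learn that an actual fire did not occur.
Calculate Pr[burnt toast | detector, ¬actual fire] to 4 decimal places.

Pr[burnt toast | detector, ¬actual fire] ≈ 0.9244

Under noisy-OR, P(detector | causes) = 1 − (1−0.028)·∏(1−qᵢ) over the active causes.
Weight on burnt toast=true, given the evidence: 0.818236·0.295 = 0.241380
Denominator P(detector | ¬actual fire): 0.028·0.705 + 0.818236·0.295 = 0.261120
P(burnt toast | detector, ¬actual fire) = 0.241380/0.261120 ≈ 0.9244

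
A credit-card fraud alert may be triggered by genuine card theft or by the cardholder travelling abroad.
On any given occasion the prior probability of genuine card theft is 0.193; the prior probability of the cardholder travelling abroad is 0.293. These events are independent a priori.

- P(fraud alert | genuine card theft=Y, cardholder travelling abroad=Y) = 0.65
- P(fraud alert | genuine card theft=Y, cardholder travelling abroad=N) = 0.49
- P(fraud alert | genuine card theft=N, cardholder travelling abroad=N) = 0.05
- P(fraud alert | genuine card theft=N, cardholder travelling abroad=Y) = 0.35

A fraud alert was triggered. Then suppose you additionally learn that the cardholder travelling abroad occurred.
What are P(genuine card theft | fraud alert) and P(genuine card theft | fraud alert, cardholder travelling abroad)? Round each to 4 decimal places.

P(fraud alert) = 0.05*0.807*0.707 + 0.35*0.807*0.293 + 0.49*0.193*0.707 + 0.65*0.193*0.293 = 0.028527 + 0.082758 + 0.066861 + 0.036757 = 0.214903
The genuine card theft-present share is 0.066861 + 0.036757 = 0.103618.
P(genuine card theft | fraud alert) = 0.103618 / 0.214903 ≈ 0.4822

With the extra evidence:
For the numerator, keep only genuine card theft=true terms: 0.65·0.193 = 0.125450
Normalizer over all consistent configurations: 0.35·0.807 + 0.65·0.193 = 0.407900
P(genuine card theft | fraud alert, cardholder travelling abroad) = 0.125450/0.407900 ≈ 0.3076

P(genuine card theft | fraud alert) ≈ 0.4822; P(genuine card theft | fraud alert, cardholder travelling abroad) ≈ 0.3076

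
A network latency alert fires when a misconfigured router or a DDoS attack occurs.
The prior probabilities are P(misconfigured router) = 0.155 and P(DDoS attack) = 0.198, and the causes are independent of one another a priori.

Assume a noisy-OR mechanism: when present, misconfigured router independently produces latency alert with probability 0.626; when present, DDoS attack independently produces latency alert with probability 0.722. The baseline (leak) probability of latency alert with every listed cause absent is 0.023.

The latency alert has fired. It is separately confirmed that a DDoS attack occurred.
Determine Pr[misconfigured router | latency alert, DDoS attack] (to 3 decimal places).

Under noisy-OR, P(latency alert | causes) = 1 − (1−0.023)·∏(1−qᵢ) over the active causes.
P(latency alert | DDoS attack) = 0.728394·0.845 + 0.898419·0.155 = 0.615493 + 0.139255 = 0.754748
Of this, 0.139255 comes from 0.898419·0.155 (the misconfigured router=true cases).
So P(misconfigured router | latency alert, DDoS attack) = 0.139255/0.754748 ≈ 0.185.

Pr[misconfigured router | latency alert, DDoS attack] ≈ 0.185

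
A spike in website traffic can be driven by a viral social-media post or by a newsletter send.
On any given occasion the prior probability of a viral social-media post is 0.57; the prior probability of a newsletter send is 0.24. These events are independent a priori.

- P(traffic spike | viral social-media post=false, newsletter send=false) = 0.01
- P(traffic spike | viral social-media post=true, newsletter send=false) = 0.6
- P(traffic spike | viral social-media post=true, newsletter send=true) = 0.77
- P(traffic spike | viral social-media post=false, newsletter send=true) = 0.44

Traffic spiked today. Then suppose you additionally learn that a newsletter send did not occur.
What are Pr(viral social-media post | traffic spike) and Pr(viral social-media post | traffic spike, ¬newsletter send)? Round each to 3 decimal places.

P(traffic spike) = 0.01·0.43·0.76 + 0.44·0.43·0.24 + 0.6·0.57·0.76 + 0.77·0.57·0.24 = 0.003268 + 0.045408 + 0.259920 + 0.105336 = 0.413932
The viral social-media post-present share is 0.259920 + 0.105336 = 0.365256.
P(viral social-media post | traffic spike) = 0.365256 / 0.413932 ≈ 0.882

Now condition on the additional information:
P(traffic spike | ¬newsletter send) = 0.01*0.43 + 0.6*0.57 = 0.004300 + 0.342000 = 0.346300
Of this, 0.342000 comes from 0.6*0.57 (the viral social-media post=true cases).
So P(viral social-media post | traffic spike, ¬newsletter send) = 0.342000/0.346300 ≈ 0.988.

Pr(viral social-media post | traffic spike) ≈ 0.882; Pr(viral social-media post | traffic spike, ¬newsletter send) ≈ 0.988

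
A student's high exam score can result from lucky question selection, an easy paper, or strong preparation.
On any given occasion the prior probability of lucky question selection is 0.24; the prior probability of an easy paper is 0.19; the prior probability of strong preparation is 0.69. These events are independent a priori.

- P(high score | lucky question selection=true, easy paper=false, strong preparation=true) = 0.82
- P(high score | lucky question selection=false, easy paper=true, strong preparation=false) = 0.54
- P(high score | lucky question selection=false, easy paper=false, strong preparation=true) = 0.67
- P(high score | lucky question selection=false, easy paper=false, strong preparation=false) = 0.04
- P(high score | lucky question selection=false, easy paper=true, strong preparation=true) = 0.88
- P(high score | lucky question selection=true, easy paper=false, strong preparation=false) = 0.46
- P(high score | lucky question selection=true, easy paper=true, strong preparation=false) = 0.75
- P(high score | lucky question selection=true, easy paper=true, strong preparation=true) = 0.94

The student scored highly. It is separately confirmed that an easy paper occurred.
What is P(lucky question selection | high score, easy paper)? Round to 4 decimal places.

P(high score | easy paper) = 0.54×0.76×0.31 + 0.88×0.76×0.69 + 0.75×0.24×0.31 + 0.94×0.24×0.69 = 0.127224 + 0.461472 + 0.055800 + 0.155664 = 0.800160
Of this, 0.211464 comes from 0.055800 + 0.155664 (the lucky question selection=true cases).
So P(lucky question selection | high score, easy paper) = 0.211464/0.800160 ≈ 0.2643.

P(lucky question selection | high score, easy paper) ≈ 0.2643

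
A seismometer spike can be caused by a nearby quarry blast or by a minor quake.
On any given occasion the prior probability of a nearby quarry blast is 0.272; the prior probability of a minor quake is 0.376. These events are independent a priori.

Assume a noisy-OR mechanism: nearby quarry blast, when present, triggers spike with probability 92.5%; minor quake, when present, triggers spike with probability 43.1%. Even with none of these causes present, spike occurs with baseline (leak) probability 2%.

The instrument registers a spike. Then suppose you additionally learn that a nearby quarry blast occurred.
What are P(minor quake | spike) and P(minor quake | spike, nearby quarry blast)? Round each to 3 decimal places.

Under noisy-OR, P(spike | causes) = 1 − (1−0.02)·∏(1−qᵢ) over the active causes.
Sum P(spike|·) weighted by the priors over the 4 (nearby quarry blast, minor quake) configurations:
  P(spike) = 0.02×0.728×0.624 + 0.44238×0.728×0.376 + 0.9265×0.272×0.624 + 0.958179×0.272×0.376
        = 0.009085 + 0.121092 + 0.157253 + 0.097995 = 0.385425
Keeping only the minor quake-present terms gives 0.219087, so
  P(minor quake | spike) = 0.219087 / 0.385425 ≈ 0.568

Now also conditioning on nearby quarry blast=true:
Sum P(spike|·) weighted by the priors over both values of minor quake:
  P(spike | nearby quarry blast) = 0.9265·0.624 + 0.958179·0.376
        = 0.578136 + 0.360275 = 0.938411
Keeping only the minor quake-present terms gives 0.360275, so
  P(minor quake | spike, nearby quarry blast) = 0.360275 / 0.938411 ≈ 0.384
The drop from 0.568 to 0.384 is the explaining-away (discounting) effect.

P(minor quake | spike) ≈ 0.568; P(minor quake | spike, nearby quarry blast) ≈ 0.384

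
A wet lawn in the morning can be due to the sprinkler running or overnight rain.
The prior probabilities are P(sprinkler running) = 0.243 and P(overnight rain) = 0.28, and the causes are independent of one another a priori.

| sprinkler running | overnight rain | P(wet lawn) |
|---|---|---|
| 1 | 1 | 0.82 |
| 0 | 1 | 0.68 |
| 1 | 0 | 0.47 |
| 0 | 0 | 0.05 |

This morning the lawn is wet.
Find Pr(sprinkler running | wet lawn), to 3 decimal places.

Weight on sprinkler running=true, given the evidence: 0.082231 + 0.055793 = 0.138024
The normalizing constant is 0.05*0.757*0.72 + 0.68*0.757*0.28 + 0.47*0.243*0.72 + 0.82*0.243*0.28 = 0.309409
P(sprinkler running | wet lawn) = 0.138024/0.309409 ≈ 0.446

Pr(sprinkler running | wet lawn) ≈ 0.446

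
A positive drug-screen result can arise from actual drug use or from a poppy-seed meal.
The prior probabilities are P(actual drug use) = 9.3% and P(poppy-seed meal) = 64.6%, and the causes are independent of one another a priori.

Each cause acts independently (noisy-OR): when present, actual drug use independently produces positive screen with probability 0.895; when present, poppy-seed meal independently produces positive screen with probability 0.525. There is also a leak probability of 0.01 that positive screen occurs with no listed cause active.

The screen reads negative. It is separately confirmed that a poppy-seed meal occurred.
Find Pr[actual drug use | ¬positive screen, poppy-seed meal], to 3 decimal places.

Pr[actual drug use | ¬positive screen, poppy-seed meal] ≈ 0.011

Under noisy-OR, P(positive screen | causes) = 1 − (1−0.01)·∏(1−qᵢ) over the active causes.
P(¬positive screen | poppy-seed meal) = 0.47025×0.907 + 0.049376×0.093 = 0.426517 + 0.004592 = 0.431109
Restricting to configurations with actual drug use present: 0.049376×0.093 = 0.004592.
P(actual drug use | ¬positive screen, poppy-seed meal) = 0.004592 / 0.431109 ≈ 0.011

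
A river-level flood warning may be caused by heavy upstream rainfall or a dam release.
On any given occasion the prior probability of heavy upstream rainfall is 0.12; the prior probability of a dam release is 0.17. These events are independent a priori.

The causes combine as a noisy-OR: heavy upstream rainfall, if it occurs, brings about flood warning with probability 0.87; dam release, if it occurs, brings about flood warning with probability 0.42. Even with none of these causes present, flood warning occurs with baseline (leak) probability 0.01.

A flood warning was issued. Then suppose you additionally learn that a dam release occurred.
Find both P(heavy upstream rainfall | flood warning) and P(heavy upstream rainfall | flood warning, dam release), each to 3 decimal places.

P(heavy upstream rainfall | flood warning) ≈ 0.598; P(heavy upstream rainfall | flood warning, dam release) ≈ 0.229

Under noisy-OR, P(flood warning | causes) = 1 − (1−0.01)·∏(1−qᵢ) over the active causes.
P(flood warning) = 0.01×0.88×0.83 + 0.4258×0.88×0.17 + 0.8713×0.12×0.83 + 0.925354×0.12×0.17 = 0.007304 + 0.063700 + 0.086781 + 0.018877 = 0.176662
Of this, 0.105658 comes from 0.086781 + 0.018877 (the heavy upstream rainfall=true cases).
P(heavy upstream rainfall | flood warning) = 0.105658 / 0.176662 ≈ 0.598

With the extra evidence:
Sum P(flood warning|·) weighted by the priors over both values of heavy upstream rainfall:
  P(flood warning | dam release) = 0.4258*0.88 + 0.925354*0.12
        = 0.374704 + 0.111042 = 0.485746
Keeping only the heavy upstream rainfall-present terms gives 0.111042, so
  P(heavy upstream rainfall | flood warning, dam release) = 0.111042 / 0.485746 ≈ 0.229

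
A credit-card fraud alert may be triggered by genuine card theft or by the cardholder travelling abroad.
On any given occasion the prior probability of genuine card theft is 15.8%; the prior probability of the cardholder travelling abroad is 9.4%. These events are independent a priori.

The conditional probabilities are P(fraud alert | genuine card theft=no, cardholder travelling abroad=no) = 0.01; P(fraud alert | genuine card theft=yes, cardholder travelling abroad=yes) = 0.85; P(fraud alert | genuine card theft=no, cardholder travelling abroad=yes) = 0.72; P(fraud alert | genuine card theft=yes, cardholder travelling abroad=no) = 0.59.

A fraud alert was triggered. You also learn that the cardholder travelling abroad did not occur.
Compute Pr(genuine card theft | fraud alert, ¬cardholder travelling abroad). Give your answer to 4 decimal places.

P(fraud alert | ¬cardholder travelling abroad) = 0.01·0.842 + 0.59·0.158 = 0.008420 + 0.093220 = 0.101640
Of this, 0.093220 comes from 0.59·0.158 (the genuine card theft=true cases).
So P(genuine card theft | fraud alert, ¬cardholder travelling abroad) = 0.093220/0.101640 ≈ 0.9172.

Pr(genuine card theft | fraud alert, ¬cardholder travelling abroad) ≈ 0.9172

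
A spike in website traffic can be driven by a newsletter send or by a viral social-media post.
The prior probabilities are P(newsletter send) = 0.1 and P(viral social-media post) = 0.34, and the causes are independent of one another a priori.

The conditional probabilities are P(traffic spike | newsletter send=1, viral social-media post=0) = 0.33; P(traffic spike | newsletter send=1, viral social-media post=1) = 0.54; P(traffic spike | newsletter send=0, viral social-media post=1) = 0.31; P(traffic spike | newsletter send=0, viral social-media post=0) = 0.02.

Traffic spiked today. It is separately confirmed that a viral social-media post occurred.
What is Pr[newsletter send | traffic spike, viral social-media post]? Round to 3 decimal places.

Pr[newsletter send | traffic spike, viral social-media post] ≈ 0.162

Weight on newsletter send=true, given the evidence: 0.54*0.1 = 0.054000
The normalizing constant is 0.31*0.9 + 0.54*0.1 = 0.333000
Posterior = 0.054000 / 0.333000 ≈ 0.162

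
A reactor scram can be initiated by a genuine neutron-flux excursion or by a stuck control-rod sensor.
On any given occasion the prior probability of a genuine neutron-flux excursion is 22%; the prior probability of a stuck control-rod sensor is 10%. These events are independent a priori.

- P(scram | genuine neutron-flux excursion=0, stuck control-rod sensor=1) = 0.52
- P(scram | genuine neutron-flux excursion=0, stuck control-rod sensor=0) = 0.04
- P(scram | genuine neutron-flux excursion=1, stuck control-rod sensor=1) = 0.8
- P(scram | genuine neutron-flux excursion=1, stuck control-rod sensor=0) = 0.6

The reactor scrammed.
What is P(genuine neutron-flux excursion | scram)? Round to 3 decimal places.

Enumerate the 4 (genuine neutron-flux excursion, stuck control-rod sensor) configurations and weight by the priors:
  P(scram) = 0.04×0.78×0.9 + 0.52×0.78×0.1 + 0.6×0.22×0.9 + 0.8×0.22×0.1
        = 0.028080 + 0.040560 + 0.118800 + 0.017600 = 0.205040
Configurations with genuine neutron-flux excursion contribute 0.136400, so
  P(genuine neutron-flux excursion | scram) = 0.136400 / 0.205040 ≈ 0.665

P(genuine neutron-flux excursion | scram) ≈ 0.665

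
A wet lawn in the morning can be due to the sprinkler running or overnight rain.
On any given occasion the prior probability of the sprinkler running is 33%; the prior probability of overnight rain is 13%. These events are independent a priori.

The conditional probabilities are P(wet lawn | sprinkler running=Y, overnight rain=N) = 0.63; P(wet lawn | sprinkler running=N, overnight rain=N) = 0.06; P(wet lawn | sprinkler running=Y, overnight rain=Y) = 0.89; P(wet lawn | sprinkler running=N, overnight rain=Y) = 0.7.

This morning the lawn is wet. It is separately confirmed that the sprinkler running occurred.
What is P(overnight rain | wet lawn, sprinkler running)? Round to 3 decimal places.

Sum P(wet lawn|·) weighted by the priors over both values of overnight rain:
  P(wet lawn | sprinkler running) = 0.63·0.87 + 0.89·0.13
        = 0.548100 + 0.115700 = 0.663800
Configurations with overnight rain contribute 0.115700, so
  P(overnight rain | wet lawn, sprinkler running) = 0.115700 / 0.663800 ≈ 0.174

P(overnight rain | wet lawn, sprinkler running) ≈ 0.174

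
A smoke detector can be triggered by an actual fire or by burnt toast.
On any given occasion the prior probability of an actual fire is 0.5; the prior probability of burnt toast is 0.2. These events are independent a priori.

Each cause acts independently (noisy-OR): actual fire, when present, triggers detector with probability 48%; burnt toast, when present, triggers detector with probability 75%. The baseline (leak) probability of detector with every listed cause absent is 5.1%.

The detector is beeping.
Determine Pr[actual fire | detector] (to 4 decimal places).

Pr[actual fire | detector] ≈ 0.7502

Under noisy-OR, P(detector | causes) = 1 − (1−0.051)·∏(1−qᵢ) over the active causes.
Numerator (weight on configurations with actual fire): 0.202608 + 0.087663 = 0.290271
The normalizing constant is 0.051·0.5·0.8 + 0.76275·0.5·0.2 + 0.50652·0.5·0.8 + 0.87663·0.5·0.2 = 0.386946
Posterior = 0.290271 / 0.386946 ≈ 0.7502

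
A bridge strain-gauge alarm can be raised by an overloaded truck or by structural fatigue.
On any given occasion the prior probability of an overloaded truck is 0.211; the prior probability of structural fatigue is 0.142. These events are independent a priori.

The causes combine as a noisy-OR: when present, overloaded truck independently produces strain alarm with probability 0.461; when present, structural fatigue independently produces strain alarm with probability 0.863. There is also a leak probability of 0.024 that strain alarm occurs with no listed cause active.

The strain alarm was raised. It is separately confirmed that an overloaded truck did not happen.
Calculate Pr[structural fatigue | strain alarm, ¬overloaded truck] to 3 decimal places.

Under noisy-OR, P(strain alarm | causes) = 1 − (1−0.024)·∏(1−qᵢ) over the active causes.
Weight on structural fatigue=true, given the evidence: 0.866288×0.142 = 0.123013
The normalizing constant is 0.024×0.858 + 0.866288×0.142 = 0.143605
Posterior = 0.123013 / 0.143605 ≈ 0.857

Pr[structural fatigue | strain alarm, ¬overloaded truck] ≈ 0.857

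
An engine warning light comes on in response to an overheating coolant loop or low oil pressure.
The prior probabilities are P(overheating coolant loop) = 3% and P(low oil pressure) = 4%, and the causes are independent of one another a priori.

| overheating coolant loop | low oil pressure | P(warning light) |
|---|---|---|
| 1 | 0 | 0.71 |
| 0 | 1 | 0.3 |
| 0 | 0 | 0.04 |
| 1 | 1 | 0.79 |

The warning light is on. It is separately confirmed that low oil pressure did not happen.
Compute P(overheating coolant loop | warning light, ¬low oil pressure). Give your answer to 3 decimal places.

For the numerator, keep only overheating coolant loop=true terms: 0.71*0.03 = 0.021300
Normalizer over all consistent configurations: 0.04*0.97 + 0.71*0.03 = 0.060100
P(overheating coolant loop | warning light, ¬low oil pressure) = 0.021300/0.060100 ≈ 0.354

P(overheating coolant loop | warning light, ¬low oil pressure) ≈ 0.354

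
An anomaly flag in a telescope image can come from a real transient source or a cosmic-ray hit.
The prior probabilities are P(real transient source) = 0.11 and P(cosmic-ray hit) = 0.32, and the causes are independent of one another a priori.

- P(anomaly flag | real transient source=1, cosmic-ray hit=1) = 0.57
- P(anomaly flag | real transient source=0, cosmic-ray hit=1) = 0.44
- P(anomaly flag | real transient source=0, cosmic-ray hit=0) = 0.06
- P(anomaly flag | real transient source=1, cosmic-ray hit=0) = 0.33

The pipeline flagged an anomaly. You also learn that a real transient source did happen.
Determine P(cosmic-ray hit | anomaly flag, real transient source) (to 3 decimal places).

P(cosmic-ray hit | anomaly flag, real transient source) ≈ 0.448

P(anomaly flag | real transient source) = 0.33×0.68 + 0.57×0.32 = 0.224400 + 0.182400 = 0.406800
The cosmic-ray hit-present share is 0.57×0.32 = 0.182400.
P(cosmic-ray hit | anomaly flag, real transient source) = 0.182400 / 0.406800 ≈ 0.448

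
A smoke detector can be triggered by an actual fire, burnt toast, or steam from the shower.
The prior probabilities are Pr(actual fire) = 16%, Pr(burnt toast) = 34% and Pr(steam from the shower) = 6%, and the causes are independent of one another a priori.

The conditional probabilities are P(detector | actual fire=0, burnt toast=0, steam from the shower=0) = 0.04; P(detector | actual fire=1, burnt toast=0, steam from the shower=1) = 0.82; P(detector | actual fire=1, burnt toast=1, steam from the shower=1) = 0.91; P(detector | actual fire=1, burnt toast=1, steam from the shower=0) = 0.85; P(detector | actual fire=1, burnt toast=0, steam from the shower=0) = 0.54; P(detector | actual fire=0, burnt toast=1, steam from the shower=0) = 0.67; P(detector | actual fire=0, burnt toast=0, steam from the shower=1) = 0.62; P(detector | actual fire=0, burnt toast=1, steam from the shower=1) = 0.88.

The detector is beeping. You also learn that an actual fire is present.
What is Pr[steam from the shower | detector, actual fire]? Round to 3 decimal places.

P(detector | actual fire) = 0.54*0.66*0.94 + 0.82*0.66*0.06 + 0.85*0.34*0.94 + 0.91*0.34*0.06 = 0.335016 + 0.032472 + 0.271660 + 0.018564 = 0.657712
Restricting to configurations with steam from the shower present: 0.032472 + 0.018564 = 0.051036.
So P(steam from the shower | detector, actual fire) = 0.051036/0.657712 ≈ 0.078.

Pr[steam from the shower | detector, actual fire] ≈ 0.078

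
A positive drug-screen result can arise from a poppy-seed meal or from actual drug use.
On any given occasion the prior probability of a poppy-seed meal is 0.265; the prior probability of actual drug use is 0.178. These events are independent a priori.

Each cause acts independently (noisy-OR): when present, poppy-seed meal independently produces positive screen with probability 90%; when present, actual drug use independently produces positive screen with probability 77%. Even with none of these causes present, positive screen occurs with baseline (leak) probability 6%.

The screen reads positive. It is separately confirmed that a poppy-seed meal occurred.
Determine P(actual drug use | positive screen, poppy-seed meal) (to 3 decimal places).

Under noisy-OR, P(positive screen | causes) = 1 − (1−0.06)·∏(1−qᵢ) over the active causes.
P(positive screen | poppy-seed meal) = 0.906*0.822 + 0.97838*0.178 = 0.744732 + 0.174152 = 0.918884
Restricting to configurations with actual drug use present: 0.97838*0.178 = 0.174152.
Hence the posterior is 0.174152/0.918884 ≈ 0.190.

P(actual drug use | positive screen, poppy-seed meal) ≈ 0.190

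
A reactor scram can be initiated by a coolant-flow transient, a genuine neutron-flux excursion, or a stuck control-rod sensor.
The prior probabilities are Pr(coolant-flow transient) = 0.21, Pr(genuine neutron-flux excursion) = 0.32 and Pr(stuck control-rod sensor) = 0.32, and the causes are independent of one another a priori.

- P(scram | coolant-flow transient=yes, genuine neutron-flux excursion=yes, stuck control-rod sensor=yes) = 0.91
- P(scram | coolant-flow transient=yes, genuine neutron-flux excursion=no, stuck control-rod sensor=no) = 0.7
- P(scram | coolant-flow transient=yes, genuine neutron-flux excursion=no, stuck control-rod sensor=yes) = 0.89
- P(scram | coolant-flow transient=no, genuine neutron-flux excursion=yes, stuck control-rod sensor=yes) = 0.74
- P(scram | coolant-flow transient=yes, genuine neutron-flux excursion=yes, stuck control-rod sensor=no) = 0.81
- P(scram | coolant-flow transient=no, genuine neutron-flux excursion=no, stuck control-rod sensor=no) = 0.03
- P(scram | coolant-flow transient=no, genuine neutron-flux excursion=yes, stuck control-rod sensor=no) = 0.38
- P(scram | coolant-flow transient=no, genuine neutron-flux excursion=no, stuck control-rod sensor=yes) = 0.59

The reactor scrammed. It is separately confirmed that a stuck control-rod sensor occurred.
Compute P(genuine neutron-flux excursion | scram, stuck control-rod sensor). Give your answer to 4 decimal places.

Sum P(scram|·) weighted by the priors over the 4 (coolant-flow transient, genuine neutron-flux excursion) configurations:
  P(scram | stuck control-rod sensor) = 0.59*0.79*0.68 + 0.74*0.79*0.32 + 0.89*0.21*0.68 + 0.91*0.21*0.32
        = 0.316948 + 0.187072 + 0.127092 + 0.061152 = 0.692264
The terms with genuine neutron-flux excursion present sum to 0.248224, so
  P(genuine neutron-flux excursion | scram, stuck control-rod sensor) = 0.248224 / 0.692264 ≈ 0.3586

P(genuine neutron-flux excursion | scram, stuck control-rod sensor) ≈ 0.3586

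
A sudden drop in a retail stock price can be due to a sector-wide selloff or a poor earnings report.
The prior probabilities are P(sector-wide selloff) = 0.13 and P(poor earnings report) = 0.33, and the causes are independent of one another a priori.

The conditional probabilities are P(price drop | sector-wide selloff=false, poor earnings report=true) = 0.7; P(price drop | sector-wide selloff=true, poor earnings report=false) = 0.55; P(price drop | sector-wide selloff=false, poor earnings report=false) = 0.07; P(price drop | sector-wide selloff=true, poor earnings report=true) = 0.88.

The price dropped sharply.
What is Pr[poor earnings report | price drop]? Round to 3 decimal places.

Pr[poor earnings report | price drop] ≈ 0.729

Sum P(price drop|·) weighted by the priors over the 4 (sector-wide selloff, poor earnings report) configurations:
  P(price drop) = 0.07·0.87·0.67 + 0.7·0.87·0.33 + 0.55·0.13·0.67 + 0.88·0.13·0.33
        = 0.040803 + 0.200970 + 0.047905 + 0.037752 = 0.327430
Keeping only the poor earnings report-present terms gives 0.238722, so
  P(poor earnings report | price drop) = 0.238722 / 0.327430 ≈ 0.729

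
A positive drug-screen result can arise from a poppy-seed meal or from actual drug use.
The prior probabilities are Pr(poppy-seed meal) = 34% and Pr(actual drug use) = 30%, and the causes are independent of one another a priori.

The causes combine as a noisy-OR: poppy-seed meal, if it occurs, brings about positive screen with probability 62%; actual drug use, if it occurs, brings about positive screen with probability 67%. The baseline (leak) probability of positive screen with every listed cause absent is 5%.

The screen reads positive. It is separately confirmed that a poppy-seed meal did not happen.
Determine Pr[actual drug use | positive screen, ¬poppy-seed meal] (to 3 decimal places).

Pr[actual drug use | positive screen, ¬poppy-seed meal] ≈ 0.855

Under noisy-OR, P(positive screen | causes) = 1 − (1−0.05)·∏(1−qᵢ) over the active causes.
Weight on actual drug use=true, given the evidence: 0.6865*0.3 = 0.205950
Normalizer over all consistent configurations: 0.05*0.7 + 0.6865*0.3 = 0.240950
Posterior = 0.205950 / 0.240950 ≈ 0.855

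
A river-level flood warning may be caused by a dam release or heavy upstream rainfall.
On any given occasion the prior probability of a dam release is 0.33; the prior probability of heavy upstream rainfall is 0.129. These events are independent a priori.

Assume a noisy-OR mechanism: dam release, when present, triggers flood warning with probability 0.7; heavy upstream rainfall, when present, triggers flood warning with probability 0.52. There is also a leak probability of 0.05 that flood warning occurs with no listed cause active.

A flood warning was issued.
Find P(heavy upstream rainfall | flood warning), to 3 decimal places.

P(heavy upstream rainfall | flood warning) ≈ 0.263

Under noisy-OR, P(flood warning | causes) = 1 − (1−0.05)·∏(1−qᵢ) over the active causes.
For the numerator, keep only heavy upstream rainfall=true terms: 0.047018 + 0.036746 = 0.083764
Normalizer over all consistent configurations: 0.05·0.67·0.871 + 0.544·0.67·0.129 + 0.715·0.33·0.871 + 0.8632·0.33·0.129 = 0.318455
P(heavy upstream rainfall | flood warning) = 0.083764/0.318455 ≈ 0.263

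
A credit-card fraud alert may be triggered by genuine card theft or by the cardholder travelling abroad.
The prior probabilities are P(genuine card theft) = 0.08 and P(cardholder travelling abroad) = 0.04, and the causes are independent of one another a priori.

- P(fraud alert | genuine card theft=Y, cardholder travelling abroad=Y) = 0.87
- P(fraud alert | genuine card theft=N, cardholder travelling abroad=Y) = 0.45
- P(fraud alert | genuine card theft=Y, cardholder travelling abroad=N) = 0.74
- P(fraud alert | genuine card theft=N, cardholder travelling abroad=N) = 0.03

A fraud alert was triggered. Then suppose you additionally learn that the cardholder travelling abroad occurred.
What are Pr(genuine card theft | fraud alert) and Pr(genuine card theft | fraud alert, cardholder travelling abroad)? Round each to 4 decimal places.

Pr(genuine card theft | fraud alert) ≈ 0.5806; Pr(genuine card theft | fraud alert, cardholder travelling abroad) ≈ 0.1439

Sum P(fraud alert|·) weighted by the priors over the 4 (genuine card theft, cardholder travelling abroad) configurations:
  P(fraud alert) = 0.03*0.92*0.96 + 0.45*0.92*0.04 + 0.74*0.08*0.96 + 0.87*0.08*0.04
        = 0.026496 + 0.016560 + 0.056832 + 0.002784 = 0.102672
Configurations with genuine card theft contribute 0.059616, so
  P(genuine card theft | fraud alert) = 0.059616 / 0.102672 ≈ 0.5806

Now also conditioning on cardholder travelling abroad=true:
P(fraud alert | cardholder travelling abroad) = 0.45*0.92 + 0.87*0.08 = 0.414000 + 0.069600 = 0.483600
The genuine card theft-present share is 0.87*0.08 = 0.069600.
So P(genuine card theft | fraud alert, cardholder travelling abroad) = 0.069600/0.483600 ≈ 0.1439.
This is intercausal reasoning (explaining away): once cardholder travelling abroad accounts for the fraud alert, genuine card theft becomes less likely.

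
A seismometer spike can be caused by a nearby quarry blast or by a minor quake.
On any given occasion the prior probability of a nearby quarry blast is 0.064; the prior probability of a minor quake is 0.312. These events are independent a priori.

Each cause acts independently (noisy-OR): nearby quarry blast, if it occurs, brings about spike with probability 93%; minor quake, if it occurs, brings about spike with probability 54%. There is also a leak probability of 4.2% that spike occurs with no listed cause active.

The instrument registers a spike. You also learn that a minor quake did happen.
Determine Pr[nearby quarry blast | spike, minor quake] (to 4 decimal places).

Under noisy-OR, P(spike | causes) = 1 − (1−0.042)·∏(1−qᵢ) over the active causes.
P(spike | minor quake) = 0.55932·0.936 + 0.969152·0.064 = 0.523524 + 0.062026 = 0.585550
The nearby quarry blast-present share is 0.969152·0.064 = 0.062026.
P(nearby quarry blast | spike, minor quake) = 0.062026 / 0.585550 ≈ 0.1059

Pr[nearby quarry blast | spike, minor quake] ≈ 0.1059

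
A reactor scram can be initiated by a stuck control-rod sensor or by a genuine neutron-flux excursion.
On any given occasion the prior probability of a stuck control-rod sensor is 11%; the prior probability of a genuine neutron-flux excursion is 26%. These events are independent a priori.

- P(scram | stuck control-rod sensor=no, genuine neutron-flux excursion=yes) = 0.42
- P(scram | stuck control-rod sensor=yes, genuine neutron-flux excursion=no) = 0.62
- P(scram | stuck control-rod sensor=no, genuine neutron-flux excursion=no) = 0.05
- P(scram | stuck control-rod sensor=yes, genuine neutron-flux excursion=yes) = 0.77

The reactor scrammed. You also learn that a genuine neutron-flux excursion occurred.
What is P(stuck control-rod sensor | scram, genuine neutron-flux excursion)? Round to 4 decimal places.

P(scram | genuine neutron-flux excursion) = 0.42×0.89 + 0.77×0.11 = 0.373800 + 0.084700 = 0.458500
Of this, 0.084700 comes from 0.77×0.11 (the stuck control-rod sensor=true cases).
Hence the posterior is 0.084700/0.458500 ≈ 0.1847.

P(stuck control-rod sensor | scram, genuine neutron-flux excursion) ≈ 0.1847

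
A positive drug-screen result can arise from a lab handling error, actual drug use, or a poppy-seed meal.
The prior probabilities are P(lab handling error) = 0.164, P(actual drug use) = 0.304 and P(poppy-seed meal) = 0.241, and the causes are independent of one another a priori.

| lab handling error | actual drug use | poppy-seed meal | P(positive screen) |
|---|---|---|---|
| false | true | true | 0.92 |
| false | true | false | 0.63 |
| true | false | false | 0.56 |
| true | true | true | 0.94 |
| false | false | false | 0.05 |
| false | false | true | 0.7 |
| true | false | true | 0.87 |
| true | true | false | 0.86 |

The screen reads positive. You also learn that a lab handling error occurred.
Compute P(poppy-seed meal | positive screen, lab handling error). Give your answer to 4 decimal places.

P(poppy-seed meal | positive screen, lab handling error) ≈ 0.3029

Numerator (weight on configurations with poppy-seed meal): 0.145930 + 0.068868 = 0.214798
Denominator P(positive screen | lab handling error): 0.56·0.696·0.759 + 0.87·0.696·0.241 + 0.86·0.304·0.759 + 0.94·0.304·0.241 = 0.709059
Posterior = 0.214798 / 0.709059 ≈ 0.3029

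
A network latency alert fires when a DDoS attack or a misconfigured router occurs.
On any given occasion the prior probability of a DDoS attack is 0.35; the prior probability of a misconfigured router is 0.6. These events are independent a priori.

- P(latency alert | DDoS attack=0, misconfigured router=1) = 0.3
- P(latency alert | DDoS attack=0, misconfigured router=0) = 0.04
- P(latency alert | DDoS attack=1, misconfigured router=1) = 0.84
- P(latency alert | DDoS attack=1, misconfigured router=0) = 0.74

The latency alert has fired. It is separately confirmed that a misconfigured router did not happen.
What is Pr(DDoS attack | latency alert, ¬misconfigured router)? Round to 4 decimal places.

Pr(DDoS attack | latency alert, ¬misconfigured router) ≈ 0.9088

Weight on DDoS attack=true, given the evidence: 0.74×0.35 = 0.259000
The normalizing constant is 0.04×0.65 + 0.74×0.35 = 0.285000
P(DDoS attack | latency alert, ¬misconfigured router) = 0.259000/0.285000 ≈ 0.9088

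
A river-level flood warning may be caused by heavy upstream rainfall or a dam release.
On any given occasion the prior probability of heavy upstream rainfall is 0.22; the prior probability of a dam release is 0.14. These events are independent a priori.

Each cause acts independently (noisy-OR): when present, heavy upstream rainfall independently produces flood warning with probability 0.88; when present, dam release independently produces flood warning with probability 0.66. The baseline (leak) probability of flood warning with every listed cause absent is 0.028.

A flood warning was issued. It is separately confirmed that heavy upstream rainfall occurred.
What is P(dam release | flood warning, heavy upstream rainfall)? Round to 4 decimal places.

P(dam release | flood warning, heavy upstream rainfall) ≈ 0.1504

Under noisy-OR, P(flood warning | causes) = 1 − (1−0.028)·∏(1−qᵢ) over the active causes.
Sum P(flood warning|·) weighted by the priors over both values of dam release:
  P(flood warning | heavy upstream rainfall) = 0.88336×0.86 + 0.960342×0.14
        = 0.759690 + 0.134448 = 0.894138
Keeping only the dam release-present terms gives 0.134448, so
  P(dam release | flood warning, heavy upstream rainfall) = 0.134448 / 0.894138 ≈ 0.1504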